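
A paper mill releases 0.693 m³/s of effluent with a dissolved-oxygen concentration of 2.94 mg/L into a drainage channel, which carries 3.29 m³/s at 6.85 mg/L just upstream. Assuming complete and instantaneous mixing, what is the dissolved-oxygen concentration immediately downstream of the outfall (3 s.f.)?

Flow-weighted mixing: C = (Q_r C_r + Q_w C_w)/(Q_r + Q_w)
= (3.29×6.85 + 0.693×2.94)/(3.29 + 0.693) = 24.57/3.983 = 6.170 mg/L.

6.17 mg/L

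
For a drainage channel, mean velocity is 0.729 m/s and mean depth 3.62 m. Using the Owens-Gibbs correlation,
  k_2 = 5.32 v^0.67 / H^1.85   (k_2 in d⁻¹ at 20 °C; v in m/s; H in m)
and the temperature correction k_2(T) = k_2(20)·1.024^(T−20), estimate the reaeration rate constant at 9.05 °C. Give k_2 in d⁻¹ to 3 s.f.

k_2 ≈ 0.307 d⁻¹

k_2(20) = 5.32 × 0.729^0.67 / 3.62^1.85 = 5.32 × 0.8091 / 10.80 = 0.3984 d⁻¹.
k_2(9.05) = 0.3984 × 1.024^(9.05−20) = 0.3984 × 0.7713 = 0.3073 d⁻¹.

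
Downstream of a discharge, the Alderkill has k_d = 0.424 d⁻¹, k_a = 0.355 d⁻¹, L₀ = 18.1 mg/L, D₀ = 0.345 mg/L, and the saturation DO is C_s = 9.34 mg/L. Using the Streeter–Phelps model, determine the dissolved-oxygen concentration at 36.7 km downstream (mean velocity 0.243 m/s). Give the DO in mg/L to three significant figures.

DO ≈ 2.36 mg/L

Travel time t = x/v = 36.7 km / (0.243 m/s) = 36700 m / 0.243 m/s = 151000 s = 1.748 d.
k_d L₀/(k_a−k_d) = 0.424×18.1/(0.355−0.424) = 7.674/-0.06900 = -111.2 mg/L.
e^(−k_d t) = e^(−0.424×1.748) = 0.4766; e^(−k_a t) = e^(−0.355×1.748) = 0.5377.
D = -111.2 × (0.4766 − 0.5377) + 0.345 × 0.5377 = 6.795 + 0.1855 = 6.980 mg/L.
DO = C_s − D = 9.34 − 6.980 = 2.360 mg/L.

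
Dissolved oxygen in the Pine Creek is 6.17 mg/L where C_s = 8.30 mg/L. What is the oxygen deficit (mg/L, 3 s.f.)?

D = C_s − C = 8.30 − 6.17 = 2.13 mg/L.

D ≈ 2.13 mg/L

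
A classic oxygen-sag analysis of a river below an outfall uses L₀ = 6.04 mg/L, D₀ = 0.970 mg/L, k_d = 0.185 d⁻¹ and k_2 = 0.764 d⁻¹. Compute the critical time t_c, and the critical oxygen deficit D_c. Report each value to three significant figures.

t_c ≈ 1.24 d; D_c ≈ 1.16 mg/L

At the critical point dD/dt = 0, so k_d L₀ e^(−k_d t) = k_2 D. Substituting D(t) from the Streeter–Phelps equation and solving for t gives
t_c = ln[(k_2/k_d)(1 − D₀(k_2−k_d)/(k_d L₀))] / (k_2−k_d).
Here k_2−k_d = 0.5790 d⁻¹ and 1 − D₀(k_2−k_d)/(k_d L₀) = 1 − 0.970×0.5790/(0.185×6.04) = 0.4974, so
t_c = ln(4.130 × 0.4974) / 0.5790 = 0.7198 / 0.5790 = 1.243 d.
D_c = (k_d/k_2) L₀ e^(−k_d t_c) = (0.185/0.764) × 6.04 × e^(−0.185×1.243) = 0.2421 × 6.04 × 0.7945 = 1.162 mg/L.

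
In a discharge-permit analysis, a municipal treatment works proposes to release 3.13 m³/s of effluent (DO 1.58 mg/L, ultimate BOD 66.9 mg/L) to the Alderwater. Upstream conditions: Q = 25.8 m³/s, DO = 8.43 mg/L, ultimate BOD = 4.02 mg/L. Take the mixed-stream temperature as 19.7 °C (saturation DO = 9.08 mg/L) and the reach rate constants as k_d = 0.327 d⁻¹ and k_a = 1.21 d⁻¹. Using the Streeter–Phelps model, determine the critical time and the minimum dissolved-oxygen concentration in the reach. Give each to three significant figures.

Mixed DO = (25.8×8.43 + 3.13×1.58)/(25.8+3.13) = 222.4/28.93 = 7.689 mg/L.
Mixed L₀ = (25.8×4.02 + 3.13×66.9)/(28.93) = 313.1/28.93 = 10.82 mg/L.
Initial deficit D₀ = C_s − DO₀ = 9.08 − 7.689 = 1.391 mg/L.
t_c = (1/0.8830) ln[(1.21/0.327)(1 − 1.391×0.8830/(0.327×10.82))] = 1.133 × ln(2.416) = 0.9990 d.
D_c = (0.327/1.21) × 10.82 × e^(−0.327×0.9990) = 0.2702 × 10.82 × 0.7213 = 2.110 mg/L.
Minimum DO = 9.08 − 2.110 = 6.970 mg/L.

t_c ≈ 0.999 d; minimum DO ≈ 6.97 mg/L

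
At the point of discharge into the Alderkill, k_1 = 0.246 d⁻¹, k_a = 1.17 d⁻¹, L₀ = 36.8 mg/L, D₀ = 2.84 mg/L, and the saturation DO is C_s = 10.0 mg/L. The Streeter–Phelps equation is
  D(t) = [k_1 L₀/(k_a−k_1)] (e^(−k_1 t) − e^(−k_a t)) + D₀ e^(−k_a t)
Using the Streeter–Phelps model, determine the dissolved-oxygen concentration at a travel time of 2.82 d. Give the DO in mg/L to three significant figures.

k_1 L₀/(k_a−k_1) = 0.246×36.8/(1.17−0.246) = 9.053/0.9240 = 9.797 mg/L.
e^(−k_1 t) = e^(−0.246×2.820) = 0.4997; e^(−k_a t) = e^(−1.17×2.820) = 0.03691.
D = 9.797 × (0.4997 − 0.03691) + 2.84 × 0.03691 = 4.534 + 0.1048 = 4.639 mg/L.
DO = C_s − D = 10.0 − 4.639 = 5.361 mg/L.

DO ≈ 5.36 mg/L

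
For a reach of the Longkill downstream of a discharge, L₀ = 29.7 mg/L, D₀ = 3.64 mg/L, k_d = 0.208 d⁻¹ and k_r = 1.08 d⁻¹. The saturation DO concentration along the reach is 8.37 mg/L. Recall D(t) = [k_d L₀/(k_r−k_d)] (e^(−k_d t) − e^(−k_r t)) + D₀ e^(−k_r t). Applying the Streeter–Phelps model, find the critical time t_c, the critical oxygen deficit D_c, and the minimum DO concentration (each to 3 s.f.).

t_c = [1/(k_r−k_d)] ln[(k_r/k_d)(1 − D₀(k_r−k_d)/(k_d L₀))]
= [1/(1.08−0.208)] ln[(1.08/0.208)(1 − 3.64×0.8720/(0.208×29.7))]
= (1/0.8720) ln[5.192 × 0.4862] = 1.147 × ln(2.524) = 1.147 × 0.9260 = 1.062 d.
L(t_c) = L₀ e^(−k_d t_c) = 29.7 × 0.8018 = 23.81 mg/L, and at the critical point k_r D_c = k_d L, so D_c = (0.208/1.08) × 23.81 = 4.586 mg/L.
Minimum DO = C_s − D_c = 8.37 − 4.586 = 3.784 mg/L.

t_c ≈ 1.06 d; D_c ≈ 4.59 mg/L; min DO ≈ 3.78 mg/L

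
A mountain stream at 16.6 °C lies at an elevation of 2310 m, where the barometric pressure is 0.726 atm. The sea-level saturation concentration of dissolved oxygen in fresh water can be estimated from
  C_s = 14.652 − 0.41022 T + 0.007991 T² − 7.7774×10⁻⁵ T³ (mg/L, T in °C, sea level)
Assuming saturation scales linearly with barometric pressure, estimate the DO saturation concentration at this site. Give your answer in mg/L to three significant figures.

C_s ≈ 7.03 mg/L

At sea level: C_s = 14.652 − 0.41022×16.6 + 0.007991×16.6² − 7.7774×10⁻⁵×16.6³ = 9.689 mg/L.
Pressure correction: C_s' = 9.689 × 0.726 = 7.034 mg/L.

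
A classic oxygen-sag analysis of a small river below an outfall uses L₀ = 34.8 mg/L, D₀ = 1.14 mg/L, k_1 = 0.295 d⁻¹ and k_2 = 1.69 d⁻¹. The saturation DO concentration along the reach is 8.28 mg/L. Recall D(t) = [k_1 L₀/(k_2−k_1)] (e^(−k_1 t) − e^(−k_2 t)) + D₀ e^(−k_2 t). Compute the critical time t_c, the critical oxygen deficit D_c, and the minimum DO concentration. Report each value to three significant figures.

t_c = [1/(k_2−k_1)] ln[(k_2/k_1)(1 − D₀(k_2−k_1)/(k_1 L₀))]
= [1/(1.69−0.295)] ln[(1.69/0.295)(1 − 1.14×1.395/(0.295×34.8))]
= (1/1.395) ln[5.729 × 0.8451] = 0.7168 × ln(4.841) = 0.7168 × 1.577 = 1.131 d.
D_c = (k_1/k_2) L₀ e^(−k_1 t_c) = (0.295/1.69) × 34.8 × e^(−0.295×1.131) = 0.1746 × 34.8 × 0.7164 = 4.352 mg/L.
Minimum DO = C_s − D_c = 8.28 − 4.352 = 3.928 mg/L.

t_c ≈ 1.13 d; D_c ≈ 4.35 mg/L; min DO ≈ 3.93 mg/L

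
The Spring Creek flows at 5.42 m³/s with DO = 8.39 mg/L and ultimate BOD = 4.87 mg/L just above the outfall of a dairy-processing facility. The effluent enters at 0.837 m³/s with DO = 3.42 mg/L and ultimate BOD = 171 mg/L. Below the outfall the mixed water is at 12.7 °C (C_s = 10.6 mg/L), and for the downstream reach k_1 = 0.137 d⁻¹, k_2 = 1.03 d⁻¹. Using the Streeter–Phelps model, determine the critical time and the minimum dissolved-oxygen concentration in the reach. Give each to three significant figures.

t_c ≈ 0.942 d; minimum DO ≈ 7.43 mg/L

Mixed DO = (5.42×8.39 + 0.837×3.42)/(5.42+0.837) = 48.34/6.257 = 7.725 mg/L.
Mixed L₀ = (5.42×4.87 + 0.837×171)/(6.257) = 169.5/6.257 = 27.09 mg/L.
Initial deficit D₀ = C_s − DO₀ = 10.6 − 7.725 = 2.875 mg/L.
t_c = (1/0.8930) ln[(1.03/0.137)(1 − 2.875×0.8930/(0.137×27.09))] = 1.120 × ln(2.318) = 0.9416 d.
D_c = (0.137/1.03) × 27.09 × e^(−0.137×0.9416) = 0.1330 × 27.09 × 0.8790 = 3.168 mg/L.
Minimum DO = 10.6 − 3.168 = 7.432 mg/L.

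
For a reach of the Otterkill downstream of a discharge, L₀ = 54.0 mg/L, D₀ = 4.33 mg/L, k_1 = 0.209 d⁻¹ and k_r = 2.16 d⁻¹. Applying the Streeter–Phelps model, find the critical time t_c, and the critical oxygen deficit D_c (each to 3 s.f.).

With k_r/k_1 = 10.33 and 1 − D₀(k_r−k_1)/(k_1 L₀) = 0.2515,
t_c = ln(10.33 × 0.2515) / (2.16 − 0.209) = ln(2.599) / 1.951 = 0.9551/1.951 = 0.4896 d.
D_c = (k_1/k_r) L₀ e^(−k_1 t_c) = (0.209/2.16) × 54.0 × e^(−0.209×0.4896) = 0.09676 × 54.0 × 0.9027 = 4.717 mg/L.

t_c ≈ 0.490 d; D_c ≈ 4.72 mg/L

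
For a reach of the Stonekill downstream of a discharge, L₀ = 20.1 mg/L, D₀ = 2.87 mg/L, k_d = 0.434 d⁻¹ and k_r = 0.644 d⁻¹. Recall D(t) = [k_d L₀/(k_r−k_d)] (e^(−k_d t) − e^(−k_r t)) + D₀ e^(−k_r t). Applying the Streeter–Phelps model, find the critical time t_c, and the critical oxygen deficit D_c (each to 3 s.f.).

t_c ≈ 1.54 d; D_c ≈ 6.95 mg/L

With k_r/k_d = 1.484 and 1 − D₀(k_r−k_d)/(k_d L₀) = 0.9309,
t_c = ln(1.484 × 0.9309) / (0.644 − 0.434) = ln(1.381) / 0.2100 = 0.3231/0.2100 = 1.538 d.
L(t_c) = L₀ e^(−k_d t_c) = 20.1 × 0.5129 = 10.31 mg/L, and at the critical point k_r D_c = k_d L, so D_c = (0.434/0.644) × 10.31 = 6.948 mg/L.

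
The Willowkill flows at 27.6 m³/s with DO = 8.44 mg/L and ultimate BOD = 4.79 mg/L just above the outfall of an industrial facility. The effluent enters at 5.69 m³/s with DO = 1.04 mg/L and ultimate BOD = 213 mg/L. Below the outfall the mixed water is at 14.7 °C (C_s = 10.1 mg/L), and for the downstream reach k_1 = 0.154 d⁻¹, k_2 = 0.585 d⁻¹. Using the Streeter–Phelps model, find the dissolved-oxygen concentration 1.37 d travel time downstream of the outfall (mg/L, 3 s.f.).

DO ≈ 3.58 mg/L

Mixed DO = (27.6×8.44 + 5.69×1.04)/(27.6+5.69) = 238.9/33.29 = 7.175 mg/L.
Mixed L₀ = (27.6×4.79 + 5.69×213)/(33.29) = 1344/33.29 = 40.38 mg/L.
Initial deficit D₀ = C_s − DO₀ = 10.1 − 7.175 = 2.925 mg/L.
D(1.37) = [0.154×40.38/(0.585−0.154)](e^(−0.154×1.37) − e^(−0.585×1.37)) + 2.925 e^(−0.585×1.37)
= 14.43 × (0.8098 − 0.4487) + 2.925 × 0.4487 = 6.522 mg/L.
DO = 10.1 − 6.522 = 3.578 mg/L.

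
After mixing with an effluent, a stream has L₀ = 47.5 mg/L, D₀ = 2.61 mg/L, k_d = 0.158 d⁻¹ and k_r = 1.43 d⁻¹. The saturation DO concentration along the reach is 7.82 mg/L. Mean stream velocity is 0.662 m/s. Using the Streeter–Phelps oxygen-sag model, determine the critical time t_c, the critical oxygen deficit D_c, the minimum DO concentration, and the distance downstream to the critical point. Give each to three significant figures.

t_c ≈ 1.27 d; D_c ≈ 4.29 mg/L; min DO ≈ 3.53 mg/L; x_c ≈ 72.8 km

At the critical point dD/dt = 0, so k_d L₀ e^(−k_d t) = k_r D. Substituting D(t) from the Streeter–Phelps equation and solving for t gives
t_c = ln[(k_r/k_d)(1 − D₀(k_r−k_d)/(k_d L₀))] / (k_r−k_d).
Here k_r−k_d = 1.272 d⁻¹ and 1 − D₀(k_r−k_d)/(k_d L₀) = 1 − 2.61×1.272/(0.158×47.5) = 0.5576, so
t_c = ln(9.051 × 0.5576) / 1.272 = 1.619 / 1.272 = 1.273 d.
D_c = (k_d/k_r) L₀ e^(−k_d t_c) = (0.158/1.43) × 47.5 × e^(−0.158×1.273) = 0.1105 × 47.5 × 0.8179 = 4.292 mg/L.
Minimum DO = C_s − D_c = 7.82 − 4.292 = 3.528 mg/L.
x_c = v t_c = 0.662 m/s × 1.273 d × 86400 s/d = 72790 m ≈ 72.8 km.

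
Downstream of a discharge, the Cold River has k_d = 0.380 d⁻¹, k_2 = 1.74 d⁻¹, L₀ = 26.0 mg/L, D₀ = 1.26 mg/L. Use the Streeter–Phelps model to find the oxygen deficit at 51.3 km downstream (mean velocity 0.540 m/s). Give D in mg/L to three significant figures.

D ≈ 3.90 mg/L

Travel time t = x/v = 51.3 km / (0.540 m/s) = 51300 m / 0.540 m/s = 95000 s = 1.100 d.
k_d L₀/(k_2−k_d) = 0.380×26.0/(1.74−0.380) = 9.880/1.360 = 7.265 mg/L.
e^(−k_d t) = e^(−0.380×1.100) = 0.6585; e^(−k_2 t) = e^(−1.74×1.100) = 0.1476.
D = 7.265 × (0.6585 − 0.1476) + 1.26 × 0.1476 = 3.711 + 0.1860 = 3.897 mg/L.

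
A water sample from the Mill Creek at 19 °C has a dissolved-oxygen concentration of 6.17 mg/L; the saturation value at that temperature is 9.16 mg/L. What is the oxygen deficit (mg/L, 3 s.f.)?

D ≈ 2.99 mg/L

D = C_s − C = 9.16 − 6.17 = 2.99 mg/L.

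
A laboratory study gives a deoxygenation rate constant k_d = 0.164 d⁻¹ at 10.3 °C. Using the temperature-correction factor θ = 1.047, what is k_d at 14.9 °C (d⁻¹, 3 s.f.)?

k_d ≈ 0.203 d⁻¹

k_d(T₂) = k_d(T₁) · θ^(T₂−T₁) = 0.164 × 1.047^(14.9−10.3)
= 0.164 × 1.047^4.60 = 0.164 × 1.235 = 0.2026 d⁻¹.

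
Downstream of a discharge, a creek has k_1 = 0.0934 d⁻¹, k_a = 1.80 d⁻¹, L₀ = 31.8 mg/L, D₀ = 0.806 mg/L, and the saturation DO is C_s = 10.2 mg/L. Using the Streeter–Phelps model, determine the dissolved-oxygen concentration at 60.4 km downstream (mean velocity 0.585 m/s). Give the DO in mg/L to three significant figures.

DO ≈ 8.75 mg/L

Travel time t = x/v = 60.4 km / (0.585 m/s) = 60400 m / 0.585 m/s = 103200 s = 1.195 d.
k_1 L₀/(k_a−k_1) = 0.0934×31.8/(1.80−0.0934) = 2.970/1.707 = 1.740 mg/L.
e^(−k_1 t) = e^(−0.0934×1.195) = 0.8944; e^(−k_a t) = e^(−1.80×1.195) = 0.1164.
D = 1.740 × (0.8944 − 0.1164) + 0.806 × 0.1164 = 1.354 + 0.09379 = 1.448 mg/L.
DO = C_s − D = 10.2 − 1.448 = 8.752 mg/L.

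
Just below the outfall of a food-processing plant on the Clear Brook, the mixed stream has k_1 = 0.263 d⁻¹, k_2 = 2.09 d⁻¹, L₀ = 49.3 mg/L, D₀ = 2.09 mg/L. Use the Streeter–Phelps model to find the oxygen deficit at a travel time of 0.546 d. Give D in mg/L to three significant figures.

D ≈ 4.55 mg/L

k_1 L₀/(k_2−k_1) = 0.263×49.3/(2.09−0.263) = 12.97/1.827 = 7.097 mg/L.
e^(−k_1 t) = e^(−0.263×0.5460) = 0.8662; e^(−k_2 t) = e^(−2.09×0.5460) = 0.3195.
D = 7.097 × (0.8662 − 0.3195) + 2.09 × 0.3195 = 3.880 + 0.6677 = 4.548 mg/L.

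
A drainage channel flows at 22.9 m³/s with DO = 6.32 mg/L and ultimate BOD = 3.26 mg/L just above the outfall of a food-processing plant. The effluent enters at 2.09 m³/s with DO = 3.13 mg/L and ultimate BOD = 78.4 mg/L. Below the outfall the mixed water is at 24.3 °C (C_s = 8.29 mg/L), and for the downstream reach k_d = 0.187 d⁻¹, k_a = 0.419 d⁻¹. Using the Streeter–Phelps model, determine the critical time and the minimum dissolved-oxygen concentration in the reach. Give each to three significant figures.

t_c ≈ 2.00 d; minimum DO ≈ 5.36 mg/L

Mixed DO = (22.9×6.32 + 2.09×3.13)/(22.9+2.09) = 151.3/24.99 = 6.053 mg/L.
Mixed L₀ = (22.9×3.26 + 2.09×78.4)/(24.99) = 238.5/24.99 = 9.544 mg/L.
Initial deficit D₀ = C_s − DO₀ = 8.29 − 6.053 = 2.237 mg/L.
t_c = (1/0.2320) ln[(0.419/0.187)(1 − 2.237×0.2320/(0.187×9.544))] = 4.310 × ln(1.589) = 1.997 d.
D_c = (0.187/0.419) × 9.544 × e^(−0.187×1.997) = 0.4463 × 9.544 × 0.6884 = 2.932 mg/L.
Minimum DO = 8.29 − 2.932 = 5.358 mg/L.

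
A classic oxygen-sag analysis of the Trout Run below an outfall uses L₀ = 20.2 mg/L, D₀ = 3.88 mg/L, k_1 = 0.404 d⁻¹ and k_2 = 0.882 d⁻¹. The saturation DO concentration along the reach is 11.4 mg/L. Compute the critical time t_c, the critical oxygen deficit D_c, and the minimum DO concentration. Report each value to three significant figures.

With k_2/k_1 = 2.183 and 1 − D₀(k_2−k_1)/(k_1 L₀) = 0.7727,
t_c = ln(2.183 × 0.7727) / (0.882 − 0.404) = ln(1.687) / 0.4780 = 0.5230/0.4780 = 1.094 d.
D_c = (k_1/k_2) L₀ e^(−k_1 t_c) = (0.404/0.882) × 20.2 × e^(−0.404×1.094) = 0.4580 × 20.2 × 0.6427 = 5.947 mg/L.
Minimum DO = C_s − D_c = 11.4 − 5.947 = 5.453 mg/L.

t_c ≈ 1.09 d; D_c ≈ 5.95 mg/L; min DO ≈ 5.45 mg/L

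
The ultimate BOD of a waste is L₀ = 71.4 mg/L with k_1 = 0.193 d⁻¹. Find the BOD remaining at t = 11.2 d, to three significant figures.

L_t = L₀ e^(−k_1 t) = 71.4 × e^(−0.193×11.2) = 71.4 × 0.1151 = 8.221 mg/L.

L ≈ 8.22 mg/L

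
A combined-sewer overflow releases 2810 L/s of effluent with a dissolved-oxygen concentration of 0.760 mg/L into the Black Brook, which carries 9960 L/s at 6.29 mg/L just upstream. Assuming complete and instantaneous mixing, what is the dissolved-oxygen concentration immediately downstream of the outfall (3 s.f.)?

Flow-weighted mixing: C = (Q_r C_r + Q_w C_w)/(Q_r + Q_w)
= (9960×6.29 + 2810×0.760)/(9960 + 2810) = 64780/12770 = 5.073 mg/L.

5.07 mg/L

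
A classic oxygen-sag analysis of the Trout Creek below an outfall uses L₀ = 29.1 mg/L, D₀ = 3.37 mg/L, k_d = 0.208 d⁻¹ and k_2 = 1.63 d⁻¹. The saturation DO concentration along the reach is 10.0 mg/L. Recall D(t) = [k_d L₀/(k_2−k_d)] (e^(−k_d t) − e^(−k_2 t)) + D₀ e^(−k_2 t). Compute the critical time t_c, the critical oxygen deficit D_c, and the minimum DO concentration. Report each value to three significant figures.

t_c = [1/(k_2−k_d)] ln[(k_2/k_d)(1 − D₀(k_2−k_d)/(k_d L₀))]
= [1/(1.63−0.208)] ln[(1.63/0.208)(1 − 3.37×1.422/(0.208×29.1))]
= (1/1.422) ln[7.837 × 0.2083] = 0.7032 × ln(1.632) = 0.7032 × 0.4899 = 0.3445 d.
L(t_c) = L₀ e^(−k_d t_c) = 29.1 × 0.9308 = 27.09 mg/L, and at the critical point k_2 D_c = k_d L, so D_c = (0.208/1.63) × 27.09 = 3.457 mg/L.
Minimum DO = C_s − D_c = 10.0 − 3.457 = 6.543 mg/L.

t_c ≈ 0.345 d; D_c ≈ 3.46 mg/L; min DO ≈ 6.54 mg/L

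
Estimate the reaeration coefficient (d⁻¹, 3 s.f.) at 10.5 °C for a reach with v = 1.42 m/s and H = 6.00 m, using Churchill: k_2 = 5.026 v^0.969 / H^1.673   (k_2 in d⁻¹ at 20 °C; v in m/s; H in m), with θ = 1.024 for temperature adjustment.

k_2(20) = 5.026 × 1.42^0.969 / 6.00^1.673 = 5.026 × 1.405 / 20.04 = 0.3523 d⁻¹.
k_2(10.5) = 0.3523 × 1.024^(10.5−20) = 0.3523 × 0.7983 = 0.2813 d⁻¹.

k_2 ≈ 0.281 d⁻¹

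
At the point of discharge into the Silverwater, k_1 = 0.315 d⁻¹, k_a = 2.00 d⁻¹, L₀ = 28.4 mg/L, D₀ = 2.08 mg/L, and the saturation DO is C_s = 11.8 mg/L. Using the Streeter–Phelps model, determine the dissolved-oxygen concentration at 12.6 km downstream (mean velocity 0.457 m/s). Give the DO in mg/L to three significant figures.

Travel time t = x/v = 12.6 km / (0.457 m/s) = 12600 m / 0.457 m/s = 27570 s = 0.3191 d.
k_1 L₀/(k_a−k_1) = 0.315×28.4/(2.00−0.315) = 8.946/1.685 = 5.309 mg/L.
e^(−k_1 t) = e^(−0.315×0.3191) = 0.9044; e^(−k_a t) = e^(−2.00×0.3191) = 0.5282.
D = 5.309 × (0.9044 − 0.5282) + 2.08 × 0.5282 = 1.997 + 1.099 = 3.096 mg/L.
DO = C_s − D = 11.8 − 3.096 = 8.704 mg/L.

DO ≈ 8.70 mg/L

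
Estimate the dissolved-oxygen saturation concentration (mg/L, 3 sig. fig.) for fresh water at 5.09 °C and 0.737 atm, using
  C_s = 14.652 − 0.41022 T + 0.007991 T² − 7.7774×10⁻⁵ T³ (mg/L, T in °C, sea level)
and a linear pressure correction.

At sea level: C_s = 14.652 − 0.41022×5.09 + 0.007991×5.09² − 7.7774×10⁻⁵×5.09³ = 12.76 mg/L.
Pressure correction: C_s' = 12.76 × 0.737 = 9.405 mg/L.

C_s ≈ 9.40 mg/L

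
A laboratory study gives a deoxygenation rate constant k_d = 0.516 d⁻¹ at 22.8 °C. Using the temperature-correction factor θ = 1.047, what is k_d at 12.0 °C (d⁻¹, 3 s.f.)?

k_d ≈ 0.314 d⁻¹

k_d(T₂) = k_d(T₁) · θ^(T₂−T₁) = 0.516 × 1.047^(12.0−22.8)
= 0.516 × 1.047^-10.8 = 0.516 × 0.6089 = 0.3142 d⁻¹.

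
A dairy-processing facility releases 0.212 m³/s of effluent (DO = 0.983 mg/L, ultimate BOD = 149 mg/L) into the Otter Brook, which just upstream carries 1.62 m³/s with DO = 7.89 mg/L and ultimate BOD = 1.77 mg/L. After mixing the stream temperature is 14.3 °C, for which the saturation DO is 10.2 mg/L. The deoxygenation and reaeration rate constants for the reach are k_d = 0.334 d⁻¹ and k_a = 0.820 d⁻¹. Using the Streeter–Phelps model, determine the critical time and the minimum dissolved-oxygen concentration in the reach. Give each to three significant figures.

t_c ≈ 1.28 d; minimum DO ≈ 5.21 mg/L

Mixed DO = (1.62×7.89 + 0.212×0.983)/(1.62+0.212) = 12.99/1.832 = 7.091 mg/L.
Mixed L₀ = (1.62×1.77 + 0.212×149)/(1.832) = 34.46/1.832 = 18.81 mg/L.
Initial deficit D₀ = C_s − DO₀ = 10.2 − 7.091 = 3.109 mg/L.
t_c = (1/0.4860) ln[(0.820/0.334)(1 − 3.109×0.4860/(0.334×18.81))] = 2.058 × ln(1.865) = 1.282 d.
D_c = (0.334/0.820) × 18.81 × e^(−0.334×1.282) = 0.4073 × 18.81 × 0.6517 = 4.993 mg/L.
Minimum DO = 10.2 − 4.993 = 5.207 mg/L.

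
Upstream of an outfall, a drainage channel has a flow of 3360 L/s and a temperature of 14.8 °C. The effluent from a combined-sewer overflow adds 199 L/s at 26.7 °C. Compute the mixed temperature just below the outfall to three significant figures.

15.5 °C

Flow-weighted mixing: C = (Q_r C_r + Q_w C_w)/(Q_r + Q_w)
= (3360×14.8 + 199×26.7)/(3360 + 199) = 55040/3559 = 15.47 °C.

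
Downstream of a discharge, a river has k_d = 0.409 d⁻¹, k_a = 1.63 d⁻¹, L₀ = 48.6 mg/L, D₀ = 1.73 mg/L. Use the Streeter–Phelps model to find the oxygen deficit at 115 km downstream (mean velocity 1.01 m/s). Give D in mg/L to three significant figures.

D ≈ 7.80 mg/L

Travel time t = x/v = 115 km / (1.01 m/s) = 115000 m / 1.01 m/s = 113900 s = 1.318 d.
k_d L₀/(k_a−k_d) = 0.409×48.6/(1.63−0.409) = 19.88/1.221 = 16.28 mg/L.
e^(−k_d t) = e^(−0.409×1.318) = 0.5833; e^(−k_a t) = e^(−1.63×1.318) = 0.1167.
D = 16.28 × (0.5833 − 0.1167) + 1.73 × 0.1167 = 7.596 + 0.2019 = 7.798 mg/L.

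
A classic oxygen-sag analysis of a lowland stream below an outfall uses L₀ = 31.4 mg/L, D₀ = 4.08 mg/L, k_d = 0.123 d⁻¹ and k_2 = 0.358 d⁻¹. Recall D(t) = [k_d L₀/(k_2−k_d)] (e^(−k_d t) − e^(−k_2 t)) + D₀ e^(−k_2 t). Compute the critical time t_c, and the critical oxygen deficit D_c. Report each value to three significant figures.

t_c = [1/(k_2−k_d)] ln[(k_2/k_d)(1 − D₀(k_2−k_d)/(k_d L₀))]
= [1/(0.358−0.123)] ln[(0.358/0.123)(1 − 4.08×0.2350/(0.123×31.4))]
= (1/0.2350) ln[2.911 × 0.7517] = 4.255 × ln(2.188) = 4.255 × 0.7830 = 3.332 d.
L(t_c) = L₀ e^(−k_d t_c) = 31.4 × 0.6638 = 20.84 mg/L, and at the critical point k_2 D_c = k_d L, so D_c = (0.123/0.358) × 20.84 = 7.161 mg/L.

t_c ≈ 3.33 d; D_c ≈ 7.16 mg/L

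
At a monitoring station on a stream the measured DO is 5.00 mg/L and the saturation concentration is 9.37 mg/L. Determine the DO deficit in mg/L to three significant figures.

D ≈ 4.37 mg/L

D = C_s − C = 9.37 − 5.00 = 4.37 mg/L.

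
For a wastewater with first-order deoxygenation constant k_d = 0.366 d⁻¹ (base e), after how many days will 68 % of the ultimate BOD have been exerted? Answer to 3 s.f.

t ≈ 3.11 d

y/L₀ = 1 − e^(−k_d t) = 0.68 ⇒ e^(−k_d t) = 0.320
t = −ln(0.320) / 0.366 = 1.139 / 0.366 = 3.113 d.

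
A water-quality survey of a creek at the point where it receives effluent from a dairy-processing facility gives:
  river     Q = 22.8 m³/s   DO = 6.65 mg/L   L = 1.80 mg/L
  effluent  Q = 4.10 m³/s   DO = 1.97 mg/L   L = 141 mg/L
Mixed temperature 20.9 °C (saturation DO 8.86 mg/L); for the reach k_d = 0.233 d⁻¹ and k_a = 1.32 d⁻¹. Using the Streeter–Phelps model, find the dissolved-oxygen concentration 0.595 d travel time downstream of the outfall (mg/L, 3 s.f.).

DO ≈ 5.48 mg/L

Mixed DO = (22.8×6.65 + 4.10×1.97)/(22.8+4.10) = 159.7/26.90 = 5.937 mg/L.
Mixed L₀ = (22.8×1.80 + 4.10×141)/(26.90) = 619.1/26.90 = 23.02 mg/L.
Initial deficit D₀ = C_s − DO₀ = 8.86 − 5.937 = 2.923 mg/L.
D(0.595) = [0.233×23.02/(1.32−0.233)](e^(−0.233×0.595) − e^(−1.32×0.595)) + 2.923 e^(−1.32×0.595)
= 4.934 × (0.8705 − 0.4559) + 2.923 × 0.4559 = 3.378 mg/L.
DO = 8.86 − 3.378 = 5.482 mg/L.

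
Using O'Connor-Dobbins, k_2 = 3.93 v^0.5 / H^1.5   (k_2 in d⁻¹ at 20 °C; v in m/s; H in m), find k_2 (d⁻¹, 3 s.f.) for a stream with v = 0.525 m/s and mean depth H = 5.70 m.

k_2 ≈ 0.209 d⁻¹

k_2 = 3.93 × 0.525^0.5 / 5.70^1.5 = 3.93 × 0.7246 / 13.61 = 0.2092 d⁻¹.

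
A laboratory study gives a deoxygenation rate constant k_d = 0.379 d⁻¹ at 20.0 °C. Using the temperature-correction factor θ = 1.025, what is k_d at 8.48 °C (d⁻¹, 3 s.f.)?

k_d(T₂) = k_d(T₁) · θ^(T₂−T₁) = 0.379 × 1.025^(8.48−20.0)
= 0.379 × 1.025^-11.5 = 0.379 × 0.7524 = 0.2852 d⁻¹.

k_d ≈ 0.285 d⁻¹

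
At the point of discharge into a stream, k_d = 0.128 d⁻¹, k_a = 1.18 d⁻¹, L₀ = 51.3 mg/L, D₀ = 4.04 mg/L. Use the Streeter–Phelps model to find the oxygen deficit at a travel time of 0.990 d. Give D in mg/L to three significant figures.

D ≈ 4.81 mg/L

k_d L₀/(k_a−k_d) = 0.128×51.3/(1.18−0.128) = 6.566/1.052 = 6.242 mg/L.
e^(−k_d t) = e^(−0.128×0.9900) = 0.8810; e^(−k_a t) = e^(−1.18×0.9900) = 0.3109.
D = 6.242 × (0.8810 − 0.3109) + 4.04 × 0.3109 = 3.558 + 1.256 = 4.814 mg/L.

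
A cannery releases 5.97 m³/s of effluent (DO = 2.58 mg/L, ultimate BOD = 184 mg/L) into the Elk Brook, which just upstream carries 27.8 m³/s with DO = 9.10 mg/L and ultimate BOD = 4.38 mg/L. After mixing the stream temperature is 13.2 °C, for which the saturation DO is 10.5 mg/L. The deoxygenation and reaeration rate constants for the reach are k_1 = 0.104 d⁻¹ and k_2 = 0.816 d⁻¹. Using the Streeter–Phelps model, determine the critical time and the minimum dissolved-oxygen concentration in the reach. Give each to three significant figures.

t_c ≈ 1.96 d; minimum DO ≈ 6.75 mg/L

Mixed DO = (27.8×9.10 + 5.97×2.58)/(27.8+5.97) = 268.4/33.77 = 7.947 mg/L.
Mixed L₀ = (27.8×4.38 + 5.97×184)/(33.77) = 1220/33.77 = 36.13 mg/L.
Initial deficit D₀ = C_s − DO₀ = 10.5 − 7.947 = 2.553 mg/L.
t_c = (1/0.7120) ln[(0.816/0.104)(1 − 2.553×0.7120/(0.104×36.13))] = 1.404 × ln(4.051) = 1.965 d.
D_c = (0.104/0.816) × 36.13 × e^(−0.104×1.965) = 0.1275 × 36.13 × 0.8152 = 3.754 mg/L.
Minimum DO = 10.5 − 3.754 = 6.746 mg/L.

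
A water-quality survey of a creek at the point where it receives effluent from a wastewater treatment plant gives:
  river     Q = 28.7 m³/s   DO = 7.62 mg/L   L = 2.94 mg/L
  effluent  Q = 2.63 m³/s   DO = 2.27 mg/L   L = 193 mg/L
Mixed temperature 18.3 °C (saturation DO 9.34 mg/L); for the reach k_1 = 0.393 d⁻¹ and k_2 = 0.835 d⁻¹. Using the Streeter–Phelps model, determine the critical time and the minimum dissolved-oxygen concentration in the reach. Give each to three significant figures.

t_c ≈ 1.39 d; minimum DO ≈ 4.19 mg/L

Mixed DO = (28.7×7.62 + 2.63×2.27)/(28.7+2.63) = 224.7/31.33 = 7.171 mg/L.
Mixed L₀ = (28.7×2.94 + 2.63×193)/(31.33) = 592.0/31.33 = 18.89 mg/L.
Initial deficit D₀ = C_s − DO₀ = 9.34 − 7.171 = 2.169 mg/L.
t_c = (1/0.4420) ln[(0.835/0.393)(1 − 2.169×0.4420/(0.393×18.89))] = 2.262 × ln(1.850) = 1.392 d.
D_c = (0.393/0.835) × 18.89 × e^(−0.393×1.392) = 0.4707 × 18.89 × 0.5786 = 5.145 mg/L.
Minimum DO = 9.34 − 5.145 = 4.195 mg/L.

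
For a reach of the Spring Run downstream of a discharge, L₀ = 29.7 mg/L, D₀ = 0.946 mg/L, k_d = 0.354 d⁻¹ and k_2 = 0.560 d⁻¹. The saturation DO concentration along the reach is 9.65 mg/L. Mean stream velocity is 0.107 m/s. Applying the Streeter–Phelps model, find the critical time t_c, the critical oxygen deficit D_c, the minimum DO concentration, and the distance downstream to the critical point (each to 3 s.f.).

t_c ≈ 2.14 d; D_c ≈ 8.82 mg/L; min DO ≈ 0.835 mg/L; x_c ≈ 19.7 km

With k_2/k_d = 1.582 and 1 − D₀(k_2−k_d)/(k_d L₀) = 0.9815,
t_c = ln(1.582 × 0.9815) / (0.560 − 0.354) = ln(1.553) / 0.2060 = 0.4399/0.2060 = 2.136 d.
D_c = (k_d/k_2) L₀ e^(−k_d t_c) = (0.354/0.560) × 29.7 × e^(−0.354×2.136) = 0.6321 × 29.7 × 0.4695 = 8.815 mg/L.
Minimum DO = C_s − D_c = 9.65 − 8.815 = 0.8345 mg/L.
x_c = v t_c = 0.107 m/s × 2.136 d × 86400 s/d = 19740 m ≈ 19.7 km.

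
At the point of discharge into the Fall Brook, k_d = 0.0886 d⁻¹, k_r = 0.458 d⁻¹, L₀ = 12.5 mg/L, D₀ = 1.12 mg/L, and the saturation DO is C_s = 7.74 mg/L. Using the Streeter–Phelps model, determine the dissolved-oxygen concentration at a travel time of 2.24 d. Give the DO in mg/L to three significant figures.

k_d L₀/(k_r−k_d) = 0.0886×12.5/(0.458−0.0886) = 1.107/0.3694 = 2.998 mg/L.
e^(−k_d t) = e^(−0.0886×2.240) = 0.8200; e^(−k_r t) = e^(−0.458×2.240) = 0.3585.
D = 2.998 × (0.8200 − 0.3585) + 1.12 × 0.3585 = 1.384 + 0.4015 = 1.785 mg/L.
DO = C_s − D = 7.74 − 1.785 = 5.955 mg/L.

DO ≈ 5.95 mg/L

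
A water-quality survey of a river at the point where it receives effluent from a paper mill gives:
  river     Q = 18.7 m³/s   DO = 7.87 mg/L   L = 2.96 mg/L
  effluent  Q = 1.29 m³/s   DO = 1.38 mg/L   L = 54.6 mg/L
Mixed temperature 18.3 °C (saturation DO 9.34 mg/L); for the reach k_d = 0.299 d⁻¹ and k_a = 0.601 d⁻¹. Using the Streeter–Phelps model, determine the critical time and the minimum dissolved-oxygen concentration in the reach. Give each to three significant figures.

t_c ≈ 1.12 d; minimum DO ≈ 7.10 mg/L

Mixed DO = (18.7×7.87 + 1.29×1.38)/(18.7+1.29) = 148.9/19.99 = 7.451 mg/L.
Mixed L₀ = (18.7×2.96 + 1.29×54.6)/(19.99) = 125.8/19.99 = 6.292 mg/L.
Initial deficit D₀ = C_s − DO₀ = 9.34 − 7.451 = 1.889 mg/L.
t_c = (1/0.3020) ln[(0.601/0.299)(1 − 1.889×0.3020/(0.299×6.292))] = 3.311 × ln(1.401) = 1.116 d.
D_c = (0.299/0.601) × 6.292 × e^(−0.299×1.116) = 0.4975 × 6.292 × 0.7164 = 2.243 mg/L.
Minimum DO = 9.34 − 2.243 = 7.097 mg/L.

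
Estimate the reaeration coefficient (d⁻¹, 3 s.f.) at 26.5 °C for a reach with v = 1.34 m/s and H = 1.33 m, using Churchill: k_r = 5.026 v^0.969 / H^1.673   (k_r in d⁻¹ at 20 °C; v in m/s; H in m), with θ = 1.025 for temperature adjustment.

k_r ≈ 4.86 d⁻¹

k_r(20) = 5.026 × 1.34^0.969 / 1.33^1.673 = 5.026 × 1.328 / 1.611 = 4.142 d⁻¹.
k_r(26.5) = 4.142 × 1.025^(26.5−20) = 4.142 × 1.174 = 4.863 d⁻¹.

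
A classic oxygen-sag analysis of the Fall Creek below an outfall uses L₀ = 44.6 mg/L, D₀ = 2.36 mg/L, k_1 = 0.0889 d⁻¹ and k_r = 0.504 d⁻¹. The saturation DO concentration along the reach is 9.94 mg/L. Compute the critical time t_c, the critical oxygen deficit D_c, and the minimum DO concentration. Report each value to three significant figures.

t_c ≈ 3.50 d; D_c ≈ 5.77 mg/L; min DO ≈ 4.17 mg/L

With k_r/k_1 = 5.669 and 1 − D₀(k_r−k_1)/(k_1 L₀) = 0.7529,
t_c = ln(5.669 × 0.7529) / (0.504 − 0.0889) = ln(4.269) / 0.4151 = 1.451/0.4151 = 3.496 d.
L(t_c) = L₀ e^(−k_1 t_c) = 44.6 × 0.7329 = 32.69 mg/L, and at the critical point k_r D_c = k_1 L, so D_c = (0.0889/0.504) × 32.69 = 5.765 mg/L.
Minimum DO = C_s − D_c = 9.94 − 5.765 = 4.175 mg/L.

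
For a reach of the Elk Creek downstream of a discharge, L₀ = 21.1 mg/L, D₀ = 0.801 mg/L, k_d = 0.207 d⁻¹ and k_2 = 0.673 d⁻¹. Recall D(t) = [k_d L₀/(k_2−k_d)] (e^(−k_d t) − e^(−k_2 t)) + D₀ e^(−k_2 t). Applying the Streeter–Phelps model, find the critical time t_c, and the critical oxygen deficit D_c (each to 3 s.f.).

At the critical point dD/dt = 0, so k_d L₀ e^(−k_d t) = k_2 D. Substituting D(t) from the Streeter–Phelps equation and solving for t gives
t_c = ln[(k_2/k_d)(1 − D₀(k_2−k_d)/(k_d L₀))] / (k_2−k_d).
Here k_2−k_d = 0.4660 d⁻¹ and 1 − D₀(k_2−k_d)/(k_d L₀) = 1 − 0.801×0.4660/(0.207×21.1) = 0.9145, so
t_c = ln(3.251 × 0.9145) / 0.4660 = 1.090 / 0.4660 = 2.338 d.
D_c = (k_d/k_2) L₀ e^(−k_d t_c) = (0.207/0.673) × 21.1 × e^(−0.207×2.338) = 0.3076 × 21.1 × 0.6163 = 4.000 mg/L.

t_c ≈ 2.34 d; D_c ≈ 4.00 mg/L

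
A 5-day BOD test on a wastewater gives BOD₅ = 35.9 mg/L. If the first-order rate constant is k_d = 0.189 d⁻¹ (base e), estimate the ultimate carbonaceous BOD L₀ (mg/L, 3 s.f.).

L₀ ≈ 58.7 mg/L

BOD₅ = L₀(1 − e^(−5k_d)) ⇒ L₀ = BOD₅ / (1 − e^(−5×0.189))
= 35.9 / (1 − 0.3887) = 35.9 / 0.6113 = 58.73 mg/L.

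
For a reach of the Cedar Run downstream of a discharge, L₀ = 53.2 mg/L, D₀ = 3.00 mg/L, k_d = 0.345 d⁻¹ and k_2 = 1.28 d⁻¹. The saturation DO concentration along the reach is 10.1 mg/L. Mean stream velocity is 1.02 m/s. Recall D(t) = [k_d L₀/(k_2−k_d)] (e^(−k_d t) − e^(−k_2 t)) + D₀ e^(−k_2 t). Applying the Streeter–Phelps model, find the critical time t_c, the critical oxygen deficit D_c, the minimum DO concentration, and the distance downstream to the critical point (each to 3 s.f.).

t_c = [1/(k_2−k_d)] ln[(k_2/k_d)(1 − D₀(k_2−k_d)/(k_d L₀))]
= [1/(1.28−0.345)] ln[(1.28/0.345)(1 − 3.00×0.9350/(0.345×53.2))]
= (1/0.9350) ln[3.710 × 0.8472] = 1.070 × ln(3.143) = 1.070 × 1.145 = 1.225 d.
L(t_c) = L₀ e^(−k_d t_c) = 53.2 × 0.6554 = 34.87 mg/L, and at the critical point k_2 D_c = k_d L, so D_c = (0.345/1.28) × 34.87 = 9.397 mg/L.
Minimum DO = C_s − D_c = 10.1 − 9.397 = 0.7027 mg/L.
x_c = v t_c = 1.02 m/s × 1.225 d × 86400 s/d = 107900 m ≈ 108 km.

t_c ≈ 1.22 d; D_c ≈ 9.40 mg/L; min DO ≈ 0.703 mg/L; x_c ≈ 108 km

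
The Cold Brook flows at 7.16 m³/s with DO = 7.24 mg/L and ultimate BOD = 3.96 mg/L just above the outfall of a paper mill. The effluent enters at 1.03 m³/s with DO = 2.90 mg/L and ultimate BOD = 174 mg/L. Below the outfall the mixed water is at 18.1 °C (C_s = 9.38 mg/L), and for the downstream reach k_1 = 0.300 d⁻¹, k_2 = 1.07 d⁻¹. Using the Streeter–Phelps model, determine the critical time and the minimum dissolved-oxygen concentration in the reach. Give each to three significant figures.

t_c ≈ 1.24 d; minimum DO ≈ 4.48 mg/L

Mixed DO = (7.16×7.24 + 1.03×2.90)/(7.16+1.03) = 54.83/8.190 = 6.694 mg/L.
Mixed L₀ = (7.16×3.96 + 1.03×174)/(8.190) = 207.6/8.190 = 25.34 mg/L.
Initial deficit D₀ = C_s − DO₀ = 9.38 − 6.694 = 2.686 mg/L.
t_c = (1/0.7700) ln[(1.07/0.300)(1 − 2.686×0.7700/(0.300×25.34))] = 1.299 × ln(2.597) = 1.239 d.
D_c = (0.300/1.07) × 25.34 × e^(−0.300×1.239) = 0.2804 × 25.34 × 0.6895 = 4.900 mg/L.
Minimum DO = 9.38 − 4.900 = 4.480 mg/L.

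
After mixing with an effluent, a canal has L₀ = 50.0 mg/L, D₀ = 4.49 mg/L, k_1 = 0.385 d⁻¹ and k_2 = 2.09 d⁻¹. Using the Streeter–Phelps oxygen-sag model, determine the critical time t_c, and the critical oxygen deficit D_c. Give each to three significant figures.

With k_2/k_1 = 5.429 and 1 − D₀(k_2−k_1)/(k_1 L₀) = 0.6023,
t_c = ln(5.429 × 0.6023) / (2.09 − 0.385) = ln(3.270) / 1.705 = 1.185/1.705 = 0.6948 d.
D_c = (k_1/k_2) L₀ e^(−k_1 t_c) = (0.385/2.09) × 50.0 × e^(−0.385×0.6948) = 0.1842 × 50.0 × 0.7653 = 7.049 mg/L.

t_c ≈ 0.695 d; D_c ≈ 7.05 mg/L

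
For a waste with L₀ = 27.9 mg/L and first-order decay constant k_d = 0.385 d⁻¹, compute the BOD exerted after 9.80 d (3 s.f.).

y_t = L₀(1 − e^(−k_d t)) = 27.9 × (1 − e^(−0.385×9.80))
= 27.9 × (1 − 0.02298) = 27.9 × 0.9770 = 27.26 mg/L.

y ≈ 27.3 mg/L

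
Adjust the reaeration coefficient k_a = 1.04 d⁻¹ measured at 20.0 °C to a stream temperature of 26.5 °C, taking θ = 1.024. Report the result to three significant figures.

k_a(T₂) = k_a(T₁) · θ^(T₂−T₁) = 1.04 × 1.024^(26.5−20.0)
= 1.04 × 1.024^6.50 = 1.04 × 1.167 = 1.213 d⁻¹.

k_a ≈ 1.21 d⁻¹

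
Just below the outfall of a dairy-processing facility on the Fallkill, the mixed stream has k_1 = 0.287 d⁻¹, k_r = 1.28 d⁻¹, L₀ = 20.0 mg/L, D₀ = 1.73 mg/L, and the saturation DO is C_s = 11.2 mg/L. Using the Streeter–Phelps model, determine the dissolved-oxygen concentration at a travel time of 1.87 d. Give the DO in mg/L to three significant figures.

DO ≈ 8.19 mg/L

k_1 L₀/(k_r−k_1) = 0.287×20.0/(1.28−0.287) = 5.740/0.9930 = 5.780 mg/L.
e^(−k_1 t) = e^(−0.287×1.870) = 0.5847; e^(−k_r t) = e^(−1.28×1.870) = 0.09130.
D = 5.780 × (0.5847 − 0.09130) + 1.73 × 0.09130 = 2.852 + 0.1579 = 3.010 mg/L.
DO = C_s − D = 11.2 − 3.010 = 8.190 mg/L.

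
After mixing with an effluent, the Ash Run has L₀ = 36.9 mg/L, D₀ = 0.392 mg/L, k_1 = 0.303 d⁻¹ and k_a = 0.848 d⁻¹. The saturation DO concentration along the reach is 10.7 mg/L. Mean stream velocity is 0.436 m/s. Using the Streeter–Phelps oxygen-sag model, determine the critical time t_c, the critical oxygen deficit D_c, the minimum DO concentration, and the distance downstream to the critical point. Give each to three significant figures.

With k_a/k_1 = 2.799 and 1 − D₀(k_a−k_1)/(k_1 L₀) = 0.9809,
t_c = ln(2.799 × 0.9809) / (0.848 − 0.303) = ln(2.745) / 0.5450 = 1.010/0.5450 = 1.853 d.
D_c = (k_1/k_a) L₀ e^(−k_1 t_c) = (0.303/0.848) × 36.9 × e^(−0.303×1.853) = 0.3573 × 36.9 × 0.5704 = 7.520 mg/L.
Minimum DO = C_s − D_c = 10.7 − 7.520 = 3.180 mg/L.
x_c = v t_c = 0.436 m/s × 1.853 d × 86400 s/d = 69800 m ≈ 69.8 km.

t_c ≈ 1.85 d; D_c ≈ 7.52 mg/L; min DO ≈ 3.18 mg/L; x_c ≈ 69.8 km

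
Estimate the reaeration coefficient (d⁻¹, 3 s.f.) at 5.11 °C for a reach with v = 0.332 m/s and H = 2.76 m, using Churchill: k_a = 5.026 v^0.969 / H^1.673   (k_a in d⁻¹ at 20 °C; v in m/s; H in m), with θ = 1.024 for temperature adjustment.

k_a ≈ 0.222 d⁻¹

k_a(20) = 5.026 × 0.332^0.969 / 2.76^1.673 = 5.026 × 0.3435 / 5.466 = 0.3159 d⁻¹.
k_a(5.11) = 0.3159 × 1.024^(5.11−20) = 0.3159 × 0.7025 = 0.2219 d⁻¹.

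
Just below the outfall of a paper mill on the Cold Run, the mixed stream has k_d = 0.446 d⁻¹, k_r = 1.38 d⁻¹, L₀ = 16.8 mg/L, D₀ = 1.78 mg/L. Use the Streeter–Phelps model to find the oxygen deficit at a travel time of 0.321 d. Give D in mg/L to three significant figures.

D ≈ 2.94 mg/L

k_d L₀/(k_r−k_d) = 0.446×16.8/(1.38−0.446) = 7.493/0.9340 = 8.022 mg/L.
e^(−k_d t) = e^(−0.446×0.3210) = 0.8666; e^(−k_r t) = e^(−1.38×0.3210) = 0.6421.
D = 8.022 × (0.8666 − 0.6421) + 1.78 × 0.6421 = 1.801 + 1.143 = 2.944 mg/L.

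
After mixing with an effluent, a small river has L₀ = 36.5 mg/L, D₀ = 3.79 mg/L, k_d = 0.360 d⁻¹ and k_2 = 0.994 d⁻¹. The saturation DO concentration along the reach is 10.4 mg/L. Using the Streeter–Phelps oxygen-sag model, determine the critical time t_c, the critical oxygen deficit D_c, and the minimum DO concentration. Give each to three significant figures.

t_c = [1/(k_2−k_d)] ln[(k_2/k_d)(1 − D₀(k_2−k_d)/(k_d L₀))]
= [1/(0.994−0.360)] ln[(0.994/0.360)(1 − 3.79×0.6340/(0.360×36.5))]
= (1/0.6340) ln[2.761 × 0.8171] = 1.577 × ln(2.256) = 1.577 × 0.8137 = 1.283 d.
D_c = (k_d/k_2) L₀ e^(−k_d t_c) = (0.360/0.994) × 36.5 × e^(−0.360×1.283) = 0.3622 × 36.5 × 0.6300 = 8.328 mg/L.
Minimum DO = C_s − D_c = 10.4 − 8.328 = 2.072 mg/L.

t_c ≈ 1.28 d; D_c ≈ 8.33 mg/L; min DO ≈ 2.07 mg/L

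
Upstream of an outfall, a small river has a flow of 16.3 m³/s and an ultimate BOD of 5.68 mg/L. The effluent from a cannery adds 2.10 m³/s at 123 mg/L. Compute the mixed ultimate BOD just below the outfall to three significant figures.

Flow-weighted mixing: C = (Q_r C_r + Q_w C_w)/(Q_r + Q_w)
= (16.3×5.68 + 2.10×123)/(16.3 + 2.10) = 350.9/18.40 = 19.07 mg/L.

19.1 mg/L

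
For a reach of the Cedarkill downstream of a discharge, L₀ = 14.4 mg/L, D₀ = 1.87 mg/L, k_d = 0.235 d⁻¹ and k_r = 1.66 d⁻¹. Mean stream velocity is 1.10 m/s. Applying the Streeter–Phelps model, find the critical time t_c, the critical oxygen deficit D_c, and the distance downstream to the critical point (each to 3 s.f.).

t_c = [1/(k_r−k_d)] ln[(k_r/k_d)(1 − D₀(k_r−k_d)/(k_d L₀))]
= [1/(1.66−0.235)] ln[(1.66/0.235)(1 − 1.87×1.425/(0.235×14.4))]
= (1/1.425) ln[7.064 × 0.2125] = 0.7018 × ln(1.501) = 0.7018 × 0.4064 = 0.2852 d.
D_c = (k_d/k_r) L₀ e^(−k_d t_c) = (0.235/1.66) × 14.4 × e^(−0.235×0.2852) = 0.1416 × 14.4 × 0.9352 = 1.906 mg/L.
x_c = v t_c = 1.10 m/s × 0.2852 d × 86400 s/d = 27100 m ≈ 27.1 km.

t_c ≈ 0.285 d; D_c ≈ 1.91 mg/L; x_c ≈ 27.1 km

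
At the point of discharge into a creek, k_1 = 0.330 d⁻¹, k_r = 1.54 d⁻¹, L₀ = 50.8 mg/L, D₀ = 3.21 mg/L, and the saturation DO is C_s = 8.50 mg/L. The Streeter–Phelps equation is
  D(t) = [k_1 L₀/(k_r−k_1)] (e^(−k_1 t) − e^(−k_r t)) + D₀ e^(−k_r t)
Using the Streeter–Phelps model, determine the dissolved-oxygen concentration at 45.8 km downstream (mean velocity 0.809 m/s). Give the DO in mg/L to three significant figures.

DO ≈ 1.22 mg/L

Travel time t = x/v = 45.8 km / (0.809 m/s) = 45800 m / 0.809 m/s = 56610 s = 0.6552 d.
k_1 L₀/(k_r−k_1) = 0.330×50.8/(1.54−0.330) = 16.76/1.210 = 13.85 mg/L.
e^(−k_1 t) = e^(−0.330×0.6552) = 0.8055; e^(−k_r t) = e^(−1.54×0.6552) = 0.3646.
D = 13.85 × (0.8055 − 0.3646) + 3.21 × 0.3646 = 6.110 + 1.170 = 7.280 mg/L.
DO = C_s − D = 8.50 − 7.280 = 1.220 mg/L.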